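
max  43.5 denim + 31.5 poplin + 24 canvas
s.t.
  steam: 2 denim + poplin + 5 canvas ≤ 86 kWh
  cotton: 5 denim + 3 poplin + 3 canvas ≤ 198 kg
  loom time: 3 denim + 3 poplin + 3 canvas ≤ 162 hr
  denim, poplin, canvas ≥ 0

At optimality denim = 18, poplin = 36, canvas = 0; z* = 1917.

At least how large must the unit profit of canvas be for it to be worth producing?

At the optimum: steam uses 72 of 86 (slack = 14); cotton uses 198 of 198 (binding); loom time uses 162 of 162 (binding).
Slack constraints have shadow price 0 (complementary slackness).
Dual feasibility on the basic columns requires 5·y_cotton + 3·y_loom time = 43.5, 3·y_cotton + 3·y_loom time = 31.5.
This yields shadow prices y_cotton = 6, y_loom time = 4.5.
canvas enters the basis when its profit ≥ yᵀa₃ = 6·3 + 4.5·3 = 31.5.

31.5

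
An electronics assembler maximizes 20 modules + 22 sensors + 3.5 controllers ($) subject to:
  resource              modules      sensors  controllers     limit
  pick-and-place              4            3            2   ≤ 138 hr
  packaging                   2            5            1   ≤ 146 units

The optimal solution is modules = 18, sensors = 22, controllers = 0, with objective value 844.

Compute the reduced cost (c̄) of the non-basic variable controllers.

-6.5

At the optimum: pick-and-place uses 138 of 138 (binding); packaging uses 146 of 146 (binding).
Dual feasibility on the basic columns requires 4·y_pick-and-place + 2·y_packaging = 20, 3·y_pick-and-place + 5·y_packaging = 22.
Solving: y_pick-and-place = 4, y_packaging = 2.
Reduced cost of controllers: c₃ − yᵀa₃ = 3.5 − (4·2 + 2·1) = 3.5 − 10 = -6.5.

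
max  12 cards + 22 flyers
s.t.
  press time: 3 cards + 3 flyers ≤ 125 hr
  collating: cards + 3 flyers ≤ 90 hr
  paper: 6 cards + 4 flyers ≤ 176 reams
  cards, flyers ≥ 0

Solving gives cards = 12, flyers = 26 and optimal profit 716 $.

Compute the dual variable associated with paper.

1

Binding: collating and paper. Non-binding: press time (11 unused).
Slack constraints have shadow price 0 (complementary slackness).
From A_Bᵀ y = c: 1·y_collating + 6·y_paper = 12; 3·y_collating + 4·y_paper = 22.
→ y_collating = 6 and y_paper = 1.
Shadow price of paper = 1.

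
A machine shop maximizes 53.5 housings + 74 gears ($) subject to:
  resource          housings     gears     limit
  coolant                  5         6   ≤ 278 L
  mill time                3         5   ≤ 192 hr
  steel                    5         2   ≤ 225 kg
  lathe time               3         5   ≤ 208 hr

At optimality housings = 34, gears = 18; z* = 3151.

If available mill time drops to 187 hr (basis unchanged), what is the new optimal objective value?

3116

Check each constraint at x*: coolant 278/278 (tight); mill time 192/192 (tight); steel 206/225 (slack 19); lathe time 192/208 (slack 16).
Since steel, lathe time are not tight, their duals are 0.
The binding rows give the dual system: 5·y_coolant + 3·y_mill time = 53.5 and 6·y_coolant + 5·y_mill time = 74.
This yields shadow prices y_coolant = 6.5, y_mill time = 7.
Δz = y_mill time·Δb = 7 × (-5) = -35, so new z* = 3151 − 35 = 3116.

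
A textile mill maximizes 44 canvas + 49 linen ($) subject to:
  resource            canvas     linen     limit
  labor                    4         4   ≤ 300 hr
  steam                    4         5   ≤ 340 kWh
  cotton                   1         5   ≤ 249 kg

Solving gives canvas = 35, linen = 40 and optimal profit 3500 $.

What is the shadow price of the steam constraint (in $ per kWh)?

5

Binding: labor and steam. Non-binding: cotton (14 unused).
Slack constraints have shadow price 0 (complementary slackness).
The binding rows give the dual system: 4·y_labor + 4·y_steam = 44 and 4·y_labor + 5·y_steam = 49.
This yields shadow prices y_labor = 6, y_steam = 5.
Shadow price of steam = 5.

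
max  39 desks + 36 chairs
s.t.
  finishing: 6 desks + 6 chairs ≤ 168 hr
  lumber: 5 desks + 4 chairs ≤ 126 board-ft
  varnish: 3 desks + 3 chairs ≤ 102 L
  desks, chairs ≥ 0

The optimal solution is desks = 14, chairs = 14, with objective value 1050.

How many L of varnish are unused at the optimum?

18

varnish used = 3·14 + 3·14 = 84; slack = 102 − 84 = 18.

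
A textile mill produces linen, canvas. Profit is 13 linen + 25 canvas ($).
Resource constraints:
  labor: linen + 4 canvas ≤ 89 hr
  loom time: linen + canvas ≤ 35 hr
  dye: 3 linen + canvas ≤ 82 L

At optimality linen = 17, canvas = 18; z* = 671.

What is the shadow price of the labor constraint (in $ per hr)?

At the optimum: labor uses 89 of 89 (binding); loom time uses 35 of 35 (binding); dye uses 69 of 82 (slack = 13).
Slack constraints have shadow price 0 (complementary slackness).
The binding rows give the dual system: 1·y_labor + 1·y_loom time = 13 and 4·y_labor + 1·y_loom time = 25.
→ y_labor = 4 and y_loom time = 9.
Shadow price of labor = 4.

4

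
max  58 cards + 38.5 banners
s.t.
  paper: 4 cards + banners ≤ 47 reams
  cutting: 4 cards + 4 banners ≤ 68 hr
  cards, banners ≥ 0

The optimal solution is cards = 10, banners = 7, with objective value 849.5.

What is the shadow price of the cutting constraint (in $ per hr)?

Check each constraint at x*: paper 47/47 (tight); cutting 68/68 (tight).
From A_Bᵀ y = c: 4·y_paper + 4·y_cutting = 58; 1·y_paper + 4·y_cutting = 38.5.
Solving: y_paper = 6.5, y_cutting = 8.
Shadow price of cutting = 8.

8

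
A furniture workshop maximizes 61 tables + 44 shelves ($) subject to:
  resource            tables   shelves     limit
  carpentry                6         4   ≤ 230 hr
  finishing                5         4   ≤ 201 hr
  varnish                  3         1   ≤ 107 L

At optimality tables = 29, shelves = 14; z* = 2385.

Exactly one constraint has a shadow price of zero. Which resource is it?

carpentry: 230/230 (binding)
finishing: 201/201 (binding)
varnish: 101/107 (slack 6)
By complementary slackness, a constraint with positive slack has shadow price 0 → varnish.

varnish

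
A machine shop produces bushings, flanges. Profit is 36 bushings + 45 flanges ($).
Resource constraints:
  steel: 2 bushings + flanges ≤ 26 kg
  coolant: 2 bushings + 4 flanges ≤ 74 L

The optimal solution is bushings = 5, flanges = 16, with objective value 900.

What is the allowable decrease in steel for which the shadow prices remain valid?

Binding constraints: steel, coolant. The basis is B = [[2,1],[2,4]] with det 6.
Per unit decrease in steel, x* moves by d = (-0.6667, 0.3333).
The basis stays optimal until bushings reaches 0; allowable decrease = 7.5 kg.

7.5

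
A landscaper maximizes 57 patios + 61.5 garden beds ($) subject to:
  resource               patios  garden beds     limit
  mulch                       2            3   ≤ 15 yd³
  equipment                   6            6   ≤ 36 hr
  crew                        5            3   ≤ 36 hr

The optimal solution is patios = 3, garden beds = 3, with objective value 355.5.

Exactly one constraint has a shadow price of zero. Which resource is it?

mulch: 15/15 (binding)
equipment: 36/36 (binding)
crew: 24/36 (slack 12)
By complementary slackness, a constraint with positive slack has shadow price 0 → crew.

crew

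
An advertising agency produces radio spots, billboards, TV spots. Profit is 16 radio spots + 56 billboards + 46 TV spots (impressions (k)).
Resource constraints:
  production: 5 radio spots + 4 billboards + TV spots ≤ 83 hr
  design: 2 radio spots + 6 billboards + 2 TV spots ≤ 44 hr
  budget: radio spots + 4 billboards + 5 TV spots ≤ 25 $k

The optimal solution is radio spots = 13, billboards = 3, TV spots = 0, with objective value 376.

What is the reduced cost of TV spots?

-2

Binding: design and budget. Non-binding: production (6 unused).
By complementary slackness, y = 0 for the non-binding constraint.
From A_Bᵀ y = c: 2·y_design + 1·y_budget = 16; 6·y_design + 4·y_budget = 56.
This yields shadow prices y_design = 4, y_budget = 8.
Reduced cost of TV spots: c₃ − yᵀa₃ = 46 − (4·2 + 8·5) = 46 − 48 = -2.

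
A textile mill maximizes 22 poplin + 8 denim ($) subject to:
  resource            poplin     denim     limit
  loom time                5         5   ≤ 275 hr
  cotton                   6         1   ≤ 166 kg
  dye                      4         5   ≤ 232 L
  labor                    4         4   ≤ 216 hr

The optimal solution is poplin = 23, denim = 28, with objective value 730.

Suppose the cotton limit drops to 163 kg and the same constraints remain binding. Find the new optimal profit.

721

Check each constraint at x*: loom time 255/275 (slack 20); cotton 166/166 (tight); dye 232/232 (tight); labor 204/216 (slack 12).
Slack constraints have shadow price 0 (complementary slackness).
From A_Bᵀ y = c: 6·y_cotton + 4·y_dye = 22; 1·y_cotton + 5·y_dye = 8.
This yields shadow prices y_cotton = 3, y_dye = 1.
Δz = y_cotton·Δb = 3 × (-3) = -9, so new z* = 730 − 9 = 721.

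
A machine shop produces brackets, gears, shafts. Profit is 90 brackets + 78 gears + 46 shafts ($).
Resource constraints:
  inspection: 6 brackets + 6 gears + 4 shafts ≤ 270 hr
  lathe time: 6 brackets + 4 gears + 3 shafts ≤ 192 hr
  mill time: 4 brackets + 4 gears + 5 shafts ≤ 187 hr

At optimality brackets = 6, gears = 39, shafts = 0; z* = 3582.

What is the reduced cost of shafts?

-8

At the optimum: inspection uses 270 of 270 (binding); lathe time uses 192 of 192 (binding); mill time uses 180 of 187 (slack = 7).
Slack constraints have shadow price 0 (complementary slackness).
From A_Bᵀ y = c: 6·y_inspection + 6·y_lathe time = 90; 6·y_inspection + 4·y_lathe time = 78.
This yields shadow prices y_inspection = 9, y_lathe time = 6.
Reduced cost of shafts: c₃ − yᵀa₃ = 46 − (9·4 + 6·3) = 46 − 54 = -8.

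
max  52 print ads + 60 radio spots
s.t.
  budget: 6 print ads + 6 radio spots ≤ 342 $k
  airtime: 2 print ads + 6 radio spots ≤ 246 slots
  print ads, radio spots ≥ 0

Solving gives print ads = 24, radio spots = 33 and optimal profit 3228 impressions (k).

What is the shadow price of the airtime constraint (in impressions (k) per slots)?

2

Both budget and airtime are binding at x*.
Dual feasibility on the basic columns requires 6·y_budget + 2·y_airtime = 52, 6·y_budget + 6·y_airtime = 60.
Solving: y_budget = 8, y_airtime = 2.
Shadow price of airtime = 2.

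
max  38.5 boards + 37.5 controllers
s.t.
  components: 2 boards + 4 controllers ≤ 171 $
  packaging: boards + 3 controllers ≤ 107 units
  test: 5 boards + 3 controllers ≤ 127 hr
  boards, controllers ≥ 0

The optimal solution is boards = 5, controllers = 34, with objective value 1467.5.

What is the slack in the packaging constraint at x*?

0

packaging used = 1·5 + 3·34 = 107; slack = 107 − 107 = 0.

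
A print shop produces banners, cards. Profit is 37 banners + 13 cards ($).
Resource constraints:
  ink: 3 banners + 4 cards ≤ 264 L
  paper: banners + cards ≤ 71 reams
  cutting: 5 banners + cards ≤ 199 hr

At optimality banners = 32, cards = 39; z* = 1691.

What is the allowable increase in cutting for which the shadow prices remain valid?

Binding constraints: paper, cutting. The basis is B = [[1,1],[5,1]] with det -4.
Per unit increase in cutting, x* moves by d = (0.25, -0.25).
The basis stays optimal until cards reaches 0; allowable increase = 156 hr.

156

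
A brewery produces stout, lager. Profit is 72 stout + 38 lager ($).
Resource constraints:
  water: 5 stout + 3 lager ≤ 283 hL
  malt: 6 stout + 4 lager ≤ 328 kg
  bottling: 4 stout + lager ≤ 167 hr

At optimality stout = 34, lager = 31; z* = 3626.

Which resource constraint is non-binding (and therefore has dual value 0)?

water

water: 263/283 (slack 20)
malt: 328/328 (binding)
bottling: 167/167 (binding)
By complementary slackness, a constraint with positive slack has shadow price 0 → water.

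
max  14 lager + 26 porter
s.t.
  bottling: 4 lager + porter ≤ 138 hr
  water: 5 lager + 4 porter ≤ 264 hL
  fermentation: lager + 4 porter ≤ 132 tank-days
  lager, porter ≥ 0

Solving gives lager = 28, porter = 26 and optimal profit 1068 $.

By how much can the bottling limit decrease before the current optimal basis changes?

Binding constraints: bottling, fermentation. The basis is B = [[4,1],[1,4]] with det 15.
Per unit decrease in bottling, x* moves by d = (-0.2667, 0.0667).
The basis stays optimal until lager reaches 0; allowable decrease = 105 hr.

105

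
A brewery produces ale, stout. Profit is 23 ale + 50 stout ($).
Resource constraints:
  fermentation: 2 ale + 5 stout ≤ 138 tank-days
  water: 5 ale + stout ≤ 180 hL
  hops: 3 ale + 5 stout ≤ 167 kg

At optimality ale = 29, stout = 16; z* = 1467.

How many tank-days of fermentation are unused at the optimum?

0

fermentation used = 2·29 + 5·16 = 138; slack = 138 − 138 = 0.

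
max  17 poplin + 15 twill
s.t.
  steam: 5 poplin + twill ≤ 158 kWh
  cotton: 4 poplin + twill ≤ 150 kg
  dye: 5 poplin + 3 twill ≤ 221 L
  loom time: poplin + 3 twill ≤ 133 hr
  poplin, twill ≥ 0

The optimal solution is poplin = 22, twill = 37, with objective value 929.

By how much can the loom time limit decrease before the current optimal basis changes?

Binding constraints: dye, loom time. The basis is B = [[5,3],[1,3]] with det 12.
Per unit decrease in loom time, x* moves by d = (0.25, -0.4167).
The basis stays optimal until steam becomes binding; allowable decrease = 13.2 hr.

13.2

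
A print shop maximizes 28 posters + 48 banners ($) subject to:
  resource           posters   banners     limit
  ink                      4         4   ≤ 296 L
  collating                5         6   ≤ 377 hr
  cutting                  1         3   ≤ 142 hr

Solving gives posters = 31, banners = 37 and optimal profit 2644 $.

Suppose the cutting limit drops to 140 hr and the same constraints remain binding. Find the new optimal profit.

At the optimum: ink uses 272 of 296 (slack = 24); collating uses 377 of 377 (binding); cutting uses 142 of 142 (binding).
By complementary slackness, y = 0 for the non-binding constraint.
The binding rows give the dual system: 5·y_collating + 1·y_cutting = 28 and 6·y_collating + 3·y_cutting = 48.
Solving: y_collating = 4, y_cutting = 8.
Δz = y_cutting·Δb = 8 × (-2) = -16, so new z* = 2644 − 16 = 2628.

2628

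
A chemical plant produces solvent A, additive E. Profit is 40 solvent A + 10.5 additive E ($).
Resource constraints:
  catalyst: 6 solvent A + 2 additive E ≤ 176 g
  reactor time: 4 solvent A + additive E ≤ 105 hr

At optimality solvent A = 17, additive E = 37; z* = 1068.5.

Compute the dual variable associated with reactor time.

8.5

Check each constraint at x*: catalyst 176/176 (tight); reactor time 105/105 (tight).
The binding rows give the dual system: 6·y_catalyst + 4·y_reactor time = 40 and 2·y_catalyst + 1·y_reactor time = 10.5.
Solving: y_catalyst = 1, y_reactor time = 8.5.
Shadow price of reactor time = 8.5.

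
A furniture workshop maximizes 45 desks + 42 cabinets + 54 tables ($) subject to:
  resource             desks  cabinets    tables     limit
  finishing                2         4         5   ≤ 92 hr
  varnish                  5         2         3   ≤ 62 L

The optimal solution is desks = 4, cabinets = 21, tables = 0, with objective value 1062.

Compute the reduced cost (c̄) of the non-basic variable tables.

Both finishing and varnish are binding at x*.
From A_Bᵀ y = c: 2·y_finishing + 5·y_varnish = 45; 4·y_finishing + 2·y_varnish = 42.
Solving: y_finishing = 7.5, y_varnish = 6.
Reduced cost of tables: c₃ − yᵀa₃ = 54 − (7.5·5 + 6·3) = 54 − 55.5 = -1.5.

-1.5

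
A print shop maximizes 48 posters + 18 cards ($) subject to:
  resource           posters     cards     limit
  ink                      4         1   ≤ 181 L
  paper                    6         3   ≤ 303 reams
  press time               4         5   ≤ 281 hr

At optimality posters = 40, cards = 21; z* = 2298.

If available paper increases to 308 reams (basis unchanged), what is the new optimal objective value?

2318

Binding: ink and paper. Non-binding: press time (16 unused).
Slack constraints have shadow price 0 (complementary slackness).
The binding rows give the dual system: 4·y_ink + 6·y_paper = 48 and 1·y_ink + 3·y_paper = 18.
Solving: y_ink = 6, y_paper = 4.
Δz = y_paper·Δb = 4 × (5) = 20, so new z* = 2298 + 20 = 2318.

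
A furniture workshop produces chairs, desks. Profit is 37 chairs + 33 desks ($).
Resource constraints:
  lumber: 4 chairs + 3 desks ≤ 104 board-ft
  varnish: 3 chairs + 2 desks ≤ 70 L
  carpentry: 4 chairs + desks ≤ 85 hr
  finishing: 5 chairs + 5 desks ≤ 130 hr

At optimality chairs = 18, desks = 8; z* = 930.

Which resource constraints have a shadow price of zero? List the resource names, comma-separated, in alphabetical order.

carpentry, lumber

lumber: 96/104 (slack 8)
varnish: 70/70 (binding)
carpentry: 80/85 (slack 5)
finishing: 130/130 (binding)
By complementary slackness, a constraint with positive slack has shadow price 0 → carpentry, lumber.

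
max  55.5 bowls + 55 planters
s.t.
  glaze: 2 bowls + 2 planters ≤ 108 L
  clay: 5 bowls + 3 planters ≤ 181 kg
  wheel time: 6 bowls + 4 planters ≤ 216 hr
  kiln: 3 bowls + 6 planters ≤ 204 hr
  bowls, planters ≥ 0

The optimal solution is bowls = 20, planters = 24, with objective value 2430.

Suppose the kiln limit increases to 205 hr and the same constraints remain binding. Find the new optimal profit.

Binding: wheel time and kiln. Non-binding: glaze (20 unused), clay (9 unused).
Slack constraints have shadow price 0 (complementary slackness).
From A_Bᵀ y = c: 6·y_wheel time + 3·y_kiln = 55.5; 4·y_wheel time + 6·y_kiln = 55.
→ y_wheel time = 7 and y_kiln = 4.5.
Δz = y_kiln·Δb = 4.5 × (1) = 4.5, so new z* = 2430 + 4.5 = 2434.5.

2434.5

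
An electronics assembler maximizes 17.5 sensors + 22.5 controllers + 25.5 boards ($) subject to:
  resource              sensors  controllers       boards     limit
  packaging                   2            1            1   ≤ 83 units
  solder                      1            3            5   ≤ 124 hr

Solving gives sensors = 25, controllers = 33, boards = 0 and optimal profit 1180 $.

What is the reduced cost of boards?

-8

Check each constraint at x*: packaging 83/83 (tight); solder 124/124 (tight).
The binding rows give the dual system: 2·y_packaging + 1·y_solder = 17.5 and 1·y_packaging + 3·y_solder = 22.5.
→ y_packaging = 6 and y_solder = 5.5.
Reduced cost of boards: c₃ − yᵀa₃ = 25.5 − (6·1 + 5.5·5) = 25.5 − 33.5 = -8.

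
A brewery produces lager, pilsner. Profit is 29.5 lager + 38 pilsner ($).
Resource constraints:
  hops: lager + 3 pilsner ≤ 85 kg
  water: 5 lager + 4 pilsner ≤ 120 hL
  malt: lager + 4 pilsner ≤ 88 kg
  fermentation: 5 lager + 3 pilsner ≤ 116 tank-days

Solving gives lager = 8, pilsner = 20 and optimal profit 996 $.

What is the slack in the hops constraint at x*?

hops used = 1·8 + 3·20 = 68; slack = 85 − 68 = 17.

17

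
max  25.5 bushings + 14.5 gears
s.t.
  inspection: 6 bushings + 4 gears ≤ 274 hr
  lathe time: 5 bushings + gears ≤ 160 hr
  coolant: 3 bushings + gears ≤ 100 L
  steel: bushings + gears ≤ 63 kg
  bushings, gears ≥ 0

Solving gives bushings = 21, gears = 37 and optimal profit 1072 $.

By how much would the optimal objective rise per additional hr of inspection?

Binding: inspection and coolant. Non-binding: lathe time (18 unused), steel (5 unused).
Since lathe time, steel are not tight, their duals are 0.
From A_Bᵀ y = c: 6·y_inspection + 3·y_coolant = 25.5; 4·y_inspection + 1·y_coolant = 14.5.
→ y_inspection = 3 and y_coolant = 2.5.
Shadow price of inspection = 3.

3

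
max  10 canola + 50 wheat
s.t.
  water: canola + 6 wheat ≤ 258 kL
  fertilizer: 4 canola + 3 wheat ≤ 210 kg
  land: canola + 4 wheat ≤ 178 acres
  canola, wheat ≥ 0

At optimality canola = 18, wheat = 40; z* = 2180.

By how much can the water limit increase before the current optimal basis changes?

9

Binding constraints: water, land. The basis is B = [[1,6],[1,4]] with det -2.
Per unit increase in water, x* moves by d = (-2, 0.5).
The basis stays optimal until canola reaches 0; allowable increase = 9 kL.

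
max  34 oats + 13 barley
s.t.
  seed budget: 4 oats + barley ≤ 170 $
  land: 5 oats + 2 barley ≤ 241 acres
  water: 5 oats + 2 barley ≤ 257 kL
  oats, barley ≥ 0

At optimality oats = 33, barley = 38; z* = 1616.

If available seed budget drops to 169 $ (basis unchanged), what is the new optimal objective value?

1615

Binding: seed budget and land. Non-binding: water (16 unused).
Slack constraints have shadow price 0 (complementary slackness).
The binding rows give the dual system: 4·y_seed budget + 5·y_land = 34 and 1·y_seed budget + 2·y_land = 13.
→ y_seed budget = 1 and y_land = 6.
Δz = y_seed budget·Δb = 1 × (-1) = -1, so new z* = 1616 − 1 = 1615.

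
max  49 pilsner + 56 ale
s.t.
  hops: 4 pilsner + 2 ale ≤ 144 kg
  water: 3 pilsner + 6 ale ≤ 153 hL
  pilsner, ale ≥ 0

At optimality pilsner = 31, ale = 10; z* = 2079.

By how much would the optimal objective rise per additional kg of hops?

Both hops and water are binding at x*.
From A_Bᵀ y = c: 4·y_hops + 3·y_water = 49; 2·y_hops + 6·y_water = 56.
This yields shadow prices y_hops = 7, y_water = 7.
Shadow price of hops = 7.

7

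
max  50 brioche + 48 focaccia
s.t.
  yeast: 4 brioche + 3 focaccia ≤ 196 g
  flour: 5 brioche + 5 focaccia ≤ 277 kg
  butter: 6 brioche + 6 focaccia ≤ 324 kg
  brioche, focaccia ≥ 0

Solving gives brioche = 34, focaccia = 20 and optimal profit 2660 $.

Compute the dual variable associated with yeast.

At the optimum: yeast uses 196 of 196 (binding); flour uses 270 of 277 (slack = 7); butter uses 324 of 324 (binding).
Slack constraints have shadow price 0 (complementary slackness).
The binding rows give the dual system: 4·y_yeast + 6·y_butter = 50 and 3·y_yeast + 6·y_butter = 48.
→ y_yeast = 2 and y_butter = 7.
Shadow price of yeast = 2.

2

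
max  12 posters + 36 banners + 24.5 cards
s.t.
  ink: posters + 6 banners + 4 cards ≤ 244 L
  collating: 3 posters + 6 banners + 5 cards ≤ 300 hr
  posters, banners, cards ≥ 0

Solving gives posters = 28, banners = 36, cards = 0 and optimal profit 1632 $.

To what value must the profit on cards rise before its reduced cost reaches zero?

27

Check each constraint at x*: ink 244/244 (tight); collating 300/300 (tight).
From A_Bᵀ y = c: 1·y_ink + 3·y_collating = 12; 6·y_ink + 6·y_collating = 36.
This yields shadow prices y_ink = 3, y_collating = 3.
cards enters the basis when its profit ≥ yᵀa₃ = 3·4 + 3·5 = 27.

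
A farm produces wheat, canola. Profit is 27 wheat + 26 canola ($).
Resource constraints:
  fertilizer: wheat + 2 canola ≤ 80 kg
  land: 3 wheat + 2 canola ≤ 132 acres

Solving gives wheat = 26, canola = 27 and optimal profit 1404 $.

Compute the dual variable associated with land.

7

Check each constraint at x*: fertilizer 80/80 (tight); land 132/132 (tight).
Dual feasibility on the basic columns requires 1·y_fertilizer + 3·y_land = 27, 2·y_fertilizer + 2·y_land = 26.
This yields shadow prices y_fertilizer = 6, y_land = 7.
Shadow price of land = 7.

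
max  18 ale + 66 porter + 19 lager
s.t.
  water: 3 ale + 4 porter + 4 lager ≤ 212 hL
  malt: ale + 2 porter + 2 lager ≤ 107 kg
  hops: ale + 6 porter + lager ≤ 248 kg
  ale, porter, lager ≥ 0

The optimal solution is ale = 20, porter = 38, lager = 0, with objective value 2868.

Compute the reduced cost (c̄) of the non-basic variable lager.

-2

Check each constraint at x*: water 212/212 (tight); malt 96/107 (slack 11); hops 248/248 (tight).
By complementary slackness, y = 0 for the non-binding constraint.
Dual feasibility on the basic columns requires 3·y_water + 1·y_hops = 18, 4·y_water + 6·y_hops = 66.
Solving: y_water = 3, y_hops = 9.
Reduced cost of lager: c₃ − yᵀa₃ = 19 − (3·4 + 9·1) = 19 − 21 = -2.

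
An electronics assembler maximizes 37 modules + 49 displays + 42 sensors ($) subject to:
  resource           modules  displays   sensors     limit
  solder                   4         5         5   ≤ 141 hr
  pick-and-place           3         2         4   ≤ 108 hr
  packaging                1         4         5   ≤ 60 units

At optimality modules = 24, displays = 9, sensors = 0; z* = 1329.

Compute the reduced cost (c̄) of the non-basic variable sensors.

-8

Binding: solder and packaging. Non-binding: pick-and-place (18 unused).
Slack constraints have shadow price 0 (complementary slackness).
The binding rows give the dual system: 4·y_solder + 1·y_packaging = 37 and 5·y_solder + 4·y_packaging = 49.
This yields shadow prices y_solder = 9, y_packaging = 1.
Reduced cost of sensors: c₃ − yᵀa₃ = 42 − (9·5 + 1·5) = 42 − 50 = -8.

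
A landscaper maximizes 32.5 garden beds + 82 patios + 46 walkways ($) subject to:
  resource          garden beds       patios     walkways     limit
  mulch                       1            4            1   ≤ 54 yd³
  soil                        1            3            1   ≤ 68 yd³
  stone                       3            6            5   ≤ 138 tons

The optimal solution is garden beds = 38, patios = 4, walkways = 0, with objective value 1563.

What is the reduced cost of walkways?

-2.5

At the optimum: mulch uses 54 of 54 (binding); soil uses 50 of 68 (slack = 18); stone uses 138 of 138 (binding).
By complementary slackness, y = 0 for the non-binding constraint.
The binding rows give the dual system: 1·y_mulch + 3·y_stone = 32.5 and 4·y_mulch + 6·y_stone = 82.
This yields shadow prices y_mulch = 8.5, y_stone = 8.
Reduced cost of walkways: c₃ − yᵀa₃ = 46 − (8.5·1 + 8·5) = 46 − 48.5 = -2.5.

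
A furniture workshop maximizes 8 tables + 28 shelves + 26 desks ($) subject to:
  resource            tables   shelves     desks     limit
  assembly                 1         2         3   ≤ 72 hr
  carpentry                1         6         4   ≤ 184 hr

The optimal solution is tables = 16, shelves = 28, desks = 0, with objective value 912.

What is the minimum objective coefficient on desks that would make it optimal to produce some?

At the optimum: assembly uses 72 of 72 (binding); carpentry uses 184 of 184 (binding).
From A_Bᵀ y = c: 1·y_assembly + 1·y_carpentry = 8; 2·y_assembly + 6·y_carpentry = 28.
This yields shadow prices y_assembly = 5, y_carpentry = 3.
desks enters the basis when its profit ≥ yᵀa₃ = 5·3 + 3·4 = 27.

27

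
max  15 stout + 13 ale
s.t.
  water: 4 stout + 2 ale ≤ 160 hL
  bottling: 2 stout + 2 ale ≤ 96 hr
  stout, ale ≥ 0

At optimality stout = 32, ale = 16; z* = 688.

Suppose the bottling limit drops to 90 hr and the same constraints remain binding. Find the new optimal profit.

Check each constraint at x*: water 160/160 (tight); bottling 96/96 (tight).
Dual feasibility on the basic columns requires 4·y_water + 2·y_bottling = 15, 2·y_water + 2·y_bottling = 13.
Solving: y_water = 1, y_bottling = 5.5.
Δz = y_bottling·Δb = 5.5 × (-6) = -33, so new z* = 688 − 33 = 655.

655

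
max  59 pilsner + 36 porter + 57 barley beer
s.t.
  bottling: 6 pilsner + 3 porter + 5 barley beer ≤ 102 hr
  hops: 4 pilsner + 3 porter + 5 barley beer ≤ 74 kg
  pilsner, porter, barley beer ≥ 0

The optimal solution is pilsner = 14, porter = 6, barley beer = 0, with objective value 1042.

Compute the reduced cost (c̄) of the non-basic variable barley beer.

Check each constraint at x*: bottling 102/102 (tight); hops 74/74 (tight).
From A_Bᵀ y = c: 6·y_bottling + 4·y_hops = 59; 3·y_bottling + 3·y_hops = 36.
Solving: y_bottling = 5.5, y_hops = 6.5.
Reduced cost of barley beer: c₃ − yᵀa₃ = 57 − (5.5·5 + 6.5·5) = 57 − 60 = -3.

-3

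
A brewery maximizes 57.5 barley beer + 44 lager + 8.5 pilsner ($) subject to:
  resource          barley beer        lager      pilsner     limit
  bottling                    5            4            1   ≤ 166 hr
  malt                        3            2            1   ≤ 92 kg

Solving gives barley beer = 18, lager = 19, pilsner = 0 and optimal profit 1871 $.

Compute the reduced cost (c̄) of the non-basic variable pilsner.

-5

Check each constraint at x*: bottling 166/166 (tight); malt 92/92 (tight).
Dual feasibility on the basic columns requires 5·y_bottling + 3·y_malt = 57.5, 4·y_bottling + 2·y_malt = 44.
→ y_bottling = 8.5 and y_malt = 5.
Reduced cost of pilsner: c₃ − yᵀa₃ = 8.5 − (8.5·1 + 5·1) = 8.5 − 13.5 = -5.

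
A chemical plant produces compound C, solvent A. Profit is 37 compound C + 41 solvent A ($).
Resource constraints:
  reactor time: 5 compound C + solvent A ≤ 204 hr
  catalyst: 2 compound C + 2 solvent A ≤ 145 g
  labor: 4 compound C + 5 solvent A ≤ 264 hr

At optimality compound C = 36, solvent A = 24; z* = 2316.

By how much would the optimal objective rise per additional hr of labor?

At the optimum: reactor time uses 204 of 204 (binding); catalyst uses 120 of 145 (slack = 25); labor uses 264 of 264 (binding).
Slack constraints have shadow price 0 (complementary slackness).
From A_Bᵀ y = c: 5·y_reactor time + 4·y_labor = 37; 1·y_reactor time + 5·y_labor = 41.
Solving: y_reactor time = 1, y_labor = 8.
Shadow price of labor = 8.

8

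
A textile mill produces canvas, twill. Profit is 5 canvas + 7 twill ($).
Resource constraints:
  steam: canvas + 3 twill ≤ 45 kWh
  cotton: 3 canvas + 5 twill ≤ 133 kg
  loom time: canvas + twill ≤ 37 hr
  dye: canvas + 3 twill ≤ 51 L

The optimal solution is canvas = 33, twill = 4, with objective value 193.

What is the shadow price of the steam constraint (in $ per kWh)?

1

At the optimum: steam uses 45 of 45 (binding); cotton uses 119 of 133 (slack = 14); loom time uses 37 of 37 (binding); dye uses 45 of 51 (slack = 6).
Slack constraints have shadow price 0 (complementary slackness).
Dual feasibility on the basic columns requires 1·y_steam + 1·y_loom time = 5, 3·y_steam + 1·y_loom time = 7.
→ y_steam = 1 and y_loom time = 4.
Shadow price of steam = 1.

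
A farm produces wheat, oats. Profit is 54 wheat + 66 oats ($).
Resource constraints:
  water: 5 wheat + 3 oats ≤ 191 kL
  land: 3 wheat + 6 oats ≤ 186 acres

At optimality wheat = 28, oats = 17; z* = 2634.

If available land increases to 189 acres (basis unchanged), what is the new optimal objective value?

2658

Both water and land are binding at x*.
From A_Bᵀ y = c: 5·y_water + 3·y_land = 54; 3·y_water + 6·y_land = 66.
This yields shadow prices y_water = 6, y_land = 8.
Δz = y_land·Δb = 8 × (3) = 24, so new z* = 2634 + 24 = 2658.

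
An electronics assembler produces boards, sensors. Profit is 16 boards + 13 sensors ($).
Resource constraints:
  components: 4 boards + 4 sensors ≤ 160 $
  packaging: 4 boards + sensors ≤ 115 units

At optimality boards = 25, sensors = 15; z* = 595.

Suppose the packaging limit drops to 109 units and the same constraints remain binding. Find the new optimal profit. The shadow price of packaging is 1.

Δb = -6, so new z* = 595 + (1)·(-6) = 595 − 6 = 589.

589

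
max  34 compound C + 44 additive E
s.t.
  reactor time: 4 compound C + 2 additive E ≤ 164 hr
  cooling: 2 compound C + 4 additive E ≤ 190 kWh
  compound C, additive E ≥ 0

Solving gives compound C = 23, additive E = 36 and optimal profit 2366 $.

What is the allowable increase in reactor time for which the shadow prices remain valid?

Binding constraints: reactor time, cooling. The basis is B = [[4,2],[2,4]] with det 12.
Per unit increase in reactor time, x* moves by d = (0.3333, -0.1667).
The basis stays optimal until additive E reaches 0; allowable increase = 216 hr.

216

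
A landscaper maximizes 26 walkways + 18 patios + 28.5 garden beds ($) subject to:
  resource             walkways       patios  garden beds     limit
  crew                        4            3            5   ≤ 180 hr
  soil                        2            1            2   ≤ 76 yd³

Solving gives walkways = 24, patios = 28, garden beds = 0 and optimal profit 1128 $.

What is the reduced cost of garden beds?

Both crew and soil are binding at x*.
The binding rows give the dual system: 4·y_crew + 2·y_soil = 26 and 3·y_crew + 1·y_soil = 18.
Solving: y_crew = 5, y_soil = 3.
Reduced cost of garden beds: c₃ − yᵀa₃ = 28.5 − (5·5 + 3·2) = 28.5 − 31 = -2.5.

-2.5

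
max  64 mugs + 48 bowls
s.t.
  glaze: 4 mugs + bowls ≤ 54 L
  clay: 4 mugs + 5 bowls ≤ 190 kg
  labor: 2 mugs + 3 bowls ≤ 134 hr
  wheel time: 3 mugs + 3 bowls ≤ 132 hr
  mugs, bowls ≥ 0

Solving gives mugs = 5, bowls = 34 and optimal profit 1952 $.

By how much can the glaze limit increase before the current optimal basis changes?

Binding constraints: glaze, clay. The basis is B = [[4,1],[4,5]] with det 16.
Per unit increase in glaze, x* moves by d = (0.3125, -0.25).
The basis stays optimal until wheel time becomes binding; allowable increase = 80 L.

80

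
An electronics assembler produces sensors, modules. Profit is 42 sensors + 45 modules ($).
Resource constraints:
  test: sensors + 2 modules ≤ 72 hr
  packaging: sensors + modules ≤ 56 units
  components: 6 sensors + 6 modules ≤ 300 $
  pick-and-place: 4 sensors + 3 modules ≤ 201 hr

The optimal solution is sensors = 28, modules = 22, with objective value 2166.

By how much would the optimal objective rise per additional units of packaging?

Binding: test and components. Non-binding: packaging (6 unused), pick-and-place (23 unused).
By complementary slackness, y = 0 for the non-binding constraints.
The binding rows give the dual system: 1·y_test + 6·y_components = 42 and 2·y_test + 6·y_components = 45.
This yields shadow prices y_test = 3, y_components = 6.5.
Shadow price of packaging = 0.

0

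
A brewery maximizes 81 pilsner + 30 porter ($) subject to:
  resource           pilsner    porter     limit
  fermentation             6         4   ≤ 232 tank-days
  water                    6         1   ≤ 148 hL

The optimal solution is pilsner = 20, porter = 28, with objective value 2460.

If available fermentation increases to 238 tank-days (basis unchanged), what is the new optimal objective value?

2493

Check each constraint at x*: fermentation 232/232 (tight); water 148/148 (tight).
From A_Bᵀ y = c: 6·y_fermentation + 6·y_water = 81; 4·y_fermentation + 1·y_water = 30.
Solving: y_fermentation = 5.5, y_water = 8.
Δz = y_fermentation·Δb = 5.5 × (6) = 33, so new z* = 2460 + 33 = 2493.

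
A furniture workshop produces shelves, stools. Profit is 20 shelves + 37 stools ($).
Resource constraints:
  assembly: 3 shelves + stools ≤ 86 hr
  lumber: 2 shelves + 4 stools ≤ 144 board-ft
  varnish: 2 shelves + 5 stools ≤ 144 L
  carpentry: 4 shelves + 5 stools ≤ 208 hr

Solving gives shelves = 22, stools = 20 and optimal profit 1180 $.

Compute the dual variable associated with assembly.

Binding: assembly and varnish. Non-binding: lumber (20 unused), carpentry (20 unused).
Since lumber, carpentry are not tight, their duals are 0.
Dual feasibility on the basic columns requires 3·y_assembly + 2·y_varnish = 20, 1·y_assembly + 5·y_varnish = 37.
This yields shadow prices y_assembly = 2, y_varnish = 7.
Shadow price of assembly = 2.

2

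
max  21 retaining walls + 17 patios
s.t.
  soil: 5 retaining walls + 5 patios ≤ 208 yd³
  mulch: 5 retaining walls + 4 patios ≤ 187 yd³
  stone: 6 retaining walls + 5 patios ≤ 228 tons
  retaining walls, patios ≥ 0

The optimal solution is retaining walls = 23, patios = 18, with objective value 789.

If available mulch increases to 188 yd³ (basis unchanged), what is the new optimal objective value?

Check each constraint at x*: soil 205/208 (slack 3); mulch 187/187 (tight); stone 228/228 (tight).
Since soil is not tight, its dual is 0.
The binding rows give the dual system: 5·y_mulch + 6·y_stone = 21 and 4·y_mulch + 5·y_stone = 17.
This yields shadow prices y_mulch = 3, y_stone = 1.
Δz = y_mulch·Δb = 3 × (1) = 3, so new z* = 789 + 3 = 792.

792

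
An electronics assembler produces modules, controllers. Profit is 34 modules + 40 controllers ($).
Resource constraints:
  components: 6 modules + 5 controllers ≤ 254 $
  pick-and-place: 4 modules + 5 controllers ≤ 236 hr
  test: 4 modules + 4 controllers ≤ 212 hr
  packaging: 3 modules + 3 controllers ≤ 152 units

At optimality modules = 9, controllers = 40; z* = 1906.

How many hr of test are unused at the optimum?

test used = 4·9 + 4·40 = 196; slack = 212 − 196 = 16.

16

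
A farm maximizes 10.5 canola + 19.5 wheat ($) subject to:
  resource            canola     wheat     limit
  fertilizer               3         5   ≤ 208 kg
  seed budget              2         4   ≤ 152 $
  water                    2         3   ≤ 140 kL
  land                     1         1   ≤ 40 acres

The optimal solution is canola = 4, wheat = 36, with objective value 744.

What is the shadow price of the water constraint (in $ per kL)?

Binding: seed budget and land. Non-binding: fertilizer (16 unused), water (24 unused).
Since fertilizer, water are not tight, their duals are 0.
Dual feasibility on the basic columns requires 2·y_seed budget + 1·y_land = 10.5, 4·y_seed budget + 1·y_land = 19.5.
This yields shadow prices y_seed budget = 4.5, y_land = 1.5.
Shadow price of water = 0.

0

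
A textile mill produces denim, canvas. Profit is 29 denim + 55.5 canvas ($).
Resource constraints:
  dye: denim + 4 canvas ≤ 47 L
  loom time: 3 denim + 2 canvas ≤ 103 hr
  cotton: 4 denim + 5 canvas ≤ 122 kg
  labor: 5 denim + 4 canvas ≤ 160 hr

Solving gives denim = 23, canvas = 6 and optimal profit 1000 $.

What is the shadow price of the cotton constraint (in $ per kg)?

5.5

At the optimum: dye uses 47 of 47 (binding); loom time uses 81 of 103 (slack = 22); cotton uses 122 of 122 (binding); labor uses 139 of 160 (slack = 21).
By complementary slackness, y = 0 for the non-binding constraints.
The binding rows give the dual system: 1·y_dye + 4·y_cotton = 29 and 4·y_dye + 5·y_cotton = 55.5.
This yields shadow prices y_dye = 7, y_cotton = 5.5.
Shadow price of cotton = 5.5.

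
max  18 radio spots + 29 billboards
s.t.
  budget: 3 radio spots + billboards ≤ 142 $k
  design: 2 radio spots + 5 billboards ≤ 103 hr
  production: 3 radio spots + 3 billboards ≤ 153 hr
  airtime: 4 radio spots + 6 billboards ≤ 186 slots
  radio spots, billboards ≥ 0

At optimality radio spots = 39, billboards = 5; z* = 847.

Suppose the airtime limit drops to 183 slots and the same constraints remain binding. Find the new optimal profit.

At the optimum: budget uses 122 of 142 (slack = 20); design uses 103 of 103 (binding); production uses 132 of 153 (slack = 21); airtime uses 186 of 186 (binding).
By complementary slackness, y = 0 for the non-binding constraints.
From A_Bᵀ y = c: 2·y_design + 4·y_airtime = 18; 5·y_design + 6·y_airtime = 29.
→ y_design = 1 and y_airtime = 4.
Δz = y_airtime·Δb = 4 × (-3) = -12, so new z* = 847 − 12 = 835.

835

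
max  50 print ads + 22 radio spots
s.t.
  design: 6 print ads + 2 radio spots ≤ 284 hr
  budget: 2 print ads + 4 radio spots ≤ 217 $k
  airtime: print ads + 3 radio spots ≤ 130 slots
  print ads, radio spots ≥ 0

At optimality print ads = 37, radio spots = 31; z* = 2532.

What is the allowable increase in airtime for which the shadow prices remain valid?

Binding constraints: design, airtime. The basis is B = [[6,2],[1,3]] with det 16.
Per unit increase in airtime, x* moves by d = (-0.125, 0.375).
The basis stays optimal until budget becomes binding; allowable increase = 15.2 slots.

15.2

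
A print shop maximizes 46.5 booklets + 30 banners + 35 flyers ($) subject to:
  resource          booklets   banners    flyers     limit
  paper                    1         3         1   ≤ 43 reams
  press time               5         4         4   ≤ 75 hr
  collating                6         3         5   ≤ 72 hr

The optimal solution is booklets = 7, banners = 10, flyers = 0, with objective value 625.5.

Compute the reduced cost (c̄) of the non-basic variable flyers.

Binding: press time and collating. Non-binding: paper (6 unused).
By complementary slackness, y = 0 for the non-binding constraint.
Dual feasibility on the basic columns requires 5·y_press time + 6·y_collating = 46.5, 4·y_press time + 3·y_collating = 30.
→ y_press time = 4.5 and y_collating = 4.
Reduced cost of flyers: c₃ − yᵀa₃ = 35 − (4.5·4 + 4·5) = 35 − 38 = -3.

-3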